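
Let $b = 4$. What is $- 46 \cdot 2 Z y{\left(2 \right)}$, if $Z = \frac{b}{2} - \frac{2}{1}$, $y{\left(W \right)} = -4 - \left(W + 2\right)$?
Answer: $0$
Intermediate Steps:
$y{\left(W \right)} = -6 - W$ ($y{\left(W \right)} = -4 - \left(2 + W\right) = -6 - W$)
$Z = 0$ ($Z = \frac{4}{2} - \frac{2}{1} = 4 \cdot \frac{1}{2} - 2 = 2 - 2 = 0$)
$- 46 \cdot 2 Z y{\left(2 \right)} = - 46 \cdot 2 \cdot 0 \left(-6 - 2\right) = \left(-46\right) 0 \left(-6 - 2\right) = 0 \left(-8\right) = 0$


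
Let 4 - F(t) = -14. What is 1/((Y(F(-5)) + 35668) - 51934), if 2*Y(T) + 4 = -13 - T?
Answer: -2/32567 ≈ -6.1412e-5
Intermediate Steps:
F(t) = 18 (F(t) = 4 - 1*(-14) = 4 + 14 = 18)
Y(T) = -17/2 - T/2 (Y(T) = -2 + (-13 - T)/2 = -2 + (-13/2 - T/2) = -17/2 - T/2)
1/((Y(F(-5)) + 35668) - 51934) = 1/(((-17/2 - ½*18) + 35668) - 51934) = 1/(((-17/2 - 9) + 35668) - 51934) = 1/((-35/2 + 35668) - 51934) = 1/(71301/2 - 51934) = 1/(-32567/2) = -2/32567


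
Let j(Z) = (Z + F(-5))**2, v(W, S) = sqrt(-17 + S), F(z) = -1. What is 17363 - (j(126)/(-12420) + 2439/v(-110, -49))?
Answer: 43132817/2484 + 813*I*sqrt(66)/22 ≈ 17364.0 + 300.22*I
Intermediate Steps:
j(Z) = (-1 + Z)**2 (j(Z) = (Z - 1)**2 = (-1 + Z)**2)
17363 - (j(126)/(-12420) + 2439/v(-110, -49)) = 17363 - ((-1 + 126)**2/(-12420) + 2439/(sqrt(-17 - 49))) = 17363 - (125**2*(-1/12420) + 2439/(sqrt(-66))) = 17363 - (15625*(-1/12420) + 2439/((I*sqrt(66)))) = 17363 - (-3125/2484 + 2439*(-I*sqrt(66)/66)) = 17363 - (-3125/2484 - 813*I*sqrt(66)/22) = 17363 + (3125/2484 + 813*I*sqrt(66)/22) = 43132817/2484 + 813*I*sqrt(66)/22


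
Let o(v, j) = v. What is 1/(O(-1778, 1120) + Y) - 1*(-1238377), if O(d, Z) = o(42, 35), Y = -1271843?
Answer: 1574969106976/1271801 ≈ 1.2384e+6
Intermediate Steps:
O(d, Z) = 42
1/(O(-1778, 1120) + Y) - 1*(-1238377) = 1/(42 - 1271843) - 1*(-1238377) = 1/(-1271801) + 1238377 = -1/1271801 + 1238377 = 1574969106976/1271801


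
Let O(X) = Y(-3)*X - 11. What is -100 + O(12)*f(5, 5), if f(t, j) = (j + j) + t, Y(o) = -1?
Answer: -445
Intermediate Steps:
f(t, j) = t + 2*j (f(t, j) = 2*j + t = t + 2*j)
O(X) = -11 - X (O(X) = -X - 11 = -11 - X)
-100 + O(12)*f(5, 5) = -100 + (-11 - 1*12)*(5 + 2*5) = -100 + (-11 - 12)*(5 + 10) = -100 - 23*15 = -100 - 345 = -445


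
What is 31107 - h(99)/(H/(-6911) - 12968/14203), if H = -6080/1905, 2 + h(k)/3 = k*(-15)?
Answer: 894808468575627/34128653240 ≈ 26219.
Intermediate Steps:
h(k) = -6 - 45*k (h(k) = -6 + 3*(k*(-15)) = -6 + 3*(-15*k) = -6 - 45*k)
H = -1216/381 (H = -6080*1/1905 = -1216/381 ≈ -3.1916)
31107 - h(99)/(H/(-6911) - 12968/14203) = 31107 - (-6 - 45*99)/(-1216/381/(-6911) - 12968/14203) = 31107 - (-6 - 4455)/(-1216/381*(-1/6911) - 12968*1/14203) = 31107 - (-4461)/(1216/2633091 - 12968/14203) = 31107 - (-4461)/(-34128653240/37397791473) = 31107 - (-4461)*(-37397791473)/34128653240 = 31107 - 1*166831547761053/34128653240 = 31107 - 166831547761053/34128653240 = 894808468575627/34128653240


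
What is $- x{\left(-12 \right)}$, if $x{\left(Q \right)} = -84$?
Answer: $84$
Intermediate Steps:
$- x{\left(-12 \right)} = \left(-1\right) \left(-84\right) = 84$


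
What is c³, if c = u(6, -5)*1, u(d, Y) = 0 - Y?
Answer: 125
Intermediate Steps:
u(d, Y) = -Y
c = 5 (c = -1*(-5)*1 = 5*1 = 5)
c³ = 5³ = 125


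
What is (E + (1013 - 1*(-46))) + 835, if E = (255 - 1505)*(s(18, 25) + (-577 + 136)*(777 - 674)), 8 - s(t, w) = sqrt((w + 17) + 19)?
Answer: 56770644 + 1250*sqrt(61) ≈ 5.6780e+7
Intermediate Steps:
s(t, w) = 8 - sqrt(36 + w) (s(t, w) = 8 - sqrt((w + 17) + 19) = 8 - sqrt((17 + w) + 19) = 8 - sqrt(36 + w))
E = 56768750 + 1250*sqrt(61) (E = (255 - 1505)*((8 - sqrt(36 + 25)) + (-577 + 136)*(777 - 674)) = -1250*((8 - sqrt(61)) - 441*103) = -1250*((8 - sqrt(61)) - 45423) = -1250*(-45415 - sqrt(61)) = 56768750 + 1250*sqrt(61) ≈ 5.6778e+7)
(E + (1013 - 1*(-46))) + 835 = ((56768750 + 1250*sqrt(61)) + (1013 - 1*(-46))) + 835 = ((56768750 + 1250*sqrt(61)) + (1013 + 46)) + 835 = ((56768750 + 1250*sqrt(61)) + 1059) + 835 = (56769809 + 1250*sqrt(61)) + 835 = 56770644 + 1250*sqrt(61)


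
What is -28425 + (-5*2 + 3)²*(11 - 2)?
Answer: -27984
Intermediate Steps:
-28425 + (-5*2 + 3)²*(11 - 2) = -28425 + (-10 + 3)²*9 = -28425 + (-7)²*9 = -28425 + 49*9 = -28425 + 441 = -27984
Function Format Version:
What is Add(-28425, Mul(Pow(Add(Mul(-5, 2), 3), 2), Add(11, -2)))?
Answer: -27984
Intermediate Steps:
Add(-28425, Mul(Pow(Add(Mul(-5, 2), 3), 2), Add(11, -2))) = Add(-28425, Mul(Pow(Add(-10, 3), 2), 9)) = Add(-28425, Mul(Pow(-7, 2), 9)) = Add(-28425, Mul(49, 9)) = Add(-28425, 441) = -27984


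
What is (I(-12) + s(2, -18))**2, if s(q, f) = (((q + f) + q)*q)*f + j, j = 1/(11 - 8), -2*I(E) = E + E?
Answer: 2399401/9 ≈ 2.6660e+5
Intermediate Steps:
I(E) = -E (I(E) = -(E + E)/2 = -E)
j = 1/3 ≈ 0.33333
s(q, f) = 1/3 + f*q*(f + 2*q) (s(q, f) = (((q + f) + q)*q)*f + 1/3 = (((f + q) + q)*q)*f + 1/3 = ((f + 2*q)*q)*f + 1/3 = (q*(f + 2*q))*f + 1/3 = f*q*(f + 2*q) + 1/3 = 1/3 + f*q*(f + 2*q))
(I(-12) + s(2, -18))**2 = (-1*(-12) + (1/3 + 2*(-18)**2 + 2*(-18)*2**2))**2 = (12 + (1/3 + 2*324 + 2*(-18)*4))**2 = (12 + (1/3 + 648 - 144))**2 = (12 + 1513/3)**2 = (1549/3)**2 = 2399401/9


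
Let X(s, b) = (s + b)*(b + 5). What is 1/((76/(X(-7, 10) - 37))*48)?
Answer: 1/456 ≈ 0.0021930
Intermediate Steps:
X(s, b) = (5 + b)*(b + s) (X(s, b) = (b + s)*(5 + b) = (5 + b)*(b + s))
1/((76/(X(-7, 10) - 37))*48) = 1/((76/((10² + 5*10 + 5*(-7) + 10*(-7)) - 37))*48) = 1/((76/((100 + 50 - 35 - 70) - 37))*48) = 1/((76/(45 - 37))*48) = 1/((76/8)*48) = 1/(((⅛)*76)*48) = 1/((19/2)*48) = 1/456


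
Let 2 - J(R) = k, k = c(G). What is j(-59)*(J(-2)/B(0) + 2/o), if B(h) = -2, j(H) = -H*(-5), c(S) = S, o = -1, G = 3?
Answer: 885/2 ≈ 442.50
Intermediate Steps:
k = 3
j(H) = 5*H
J(R) = -1 (J(R) = 2 - 1*3 = 2 - 3 = -1)
j(-59)*(J(-2)/B(0) + 2/o) = (5*(-59))*(-1/(-2) + 2/(-1)) = -295*(-1*(-1/2) + 2*(-1)) = -295*(1/2 - 2) = -295*(-3/2) = 885/2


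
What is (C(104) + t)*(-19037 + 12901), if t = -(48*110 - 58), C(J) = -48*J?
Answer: 62673104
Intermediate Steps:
t = -5222 (t = -(5280 - 58) = -1*5222 = -5222)
(C(104) + t)*(-19037 + 12901) = (-48*104 - 5222)*(-19037 + 12901) = (-4992 - 5222)*(-6136) = -10214*(-6136) = 62673104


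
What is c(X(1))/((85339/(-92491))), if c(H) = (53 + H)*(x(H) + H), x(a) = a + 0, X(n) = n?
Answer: -9989028/85339 ≈ -117.05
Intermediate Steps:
x(a) = a
c(H) = 2*H*(53 + H) (c(H) = (53 + H)*(H + H) = (53 + H)*(2*H) = 2*H*(53 + H))
c(X(1))/((85339/(-92491))) = (2*1*(53 + 1))/((85339/(-92491))) = (2*1*54)/((85339*(-1/92491))) = 108/(-85339/92491) = 108*(-92491/85339) = -9989028/85339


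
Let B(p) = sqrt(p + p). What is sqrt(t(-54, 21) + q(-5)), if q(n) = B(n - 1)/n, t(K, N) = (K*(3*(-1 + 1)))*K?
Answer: 3**(1/4)*sqrt(10)*sqrt(-I)/5 ≈ 0.58857 - 0.58857*I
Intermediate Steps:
B(p) = sqrt(2)*sqrt(p) (B(p) = sqrt(2*p) = sqrt(2)*sqrt(p))
t(K, N) = 0 (t(K, N) = (K*(3*0))*K = (K*0)*K = 0*K = 0)
q(n) = sqrt(2)*sqrt(-1 + n)/n (q(n) = (sqrt(2)*sqrt(n - 1))/n = (sqrt(2)*sqrt(-1 + n))/n = sqrt(2)*sqrt(-1 + n)/n)
sqrt(t(-54, 21) + q(-5)) = sqrt(0 + sqrt(-2 + 2*(-5))/(-5)) = sqrt(0 - sqrt(-2 - 10)/5) = sqrt(0 - 2*I*sqrt(3)/5) = sqrt(-2*I*sqrt(3)/5) = 3**(1/4)*sqrt(10)*sqrt(-I)/5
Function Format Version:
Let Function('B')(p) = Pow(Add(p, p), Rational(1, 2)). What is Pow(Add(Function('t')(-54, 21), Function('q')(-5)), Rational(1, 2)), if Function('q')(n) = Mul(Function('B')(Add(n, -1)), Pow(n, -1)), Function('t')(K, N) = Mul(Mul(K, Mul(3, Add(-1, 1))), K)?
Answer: Mul(Rational(1, 5), Pow(3, Rational(1, 4)), Pow(10, Rational(1, 2)), Pow(Mul(-1, I), Rational(1, 2))) ≈ Add(0.58857, Mul(-0.58857, I))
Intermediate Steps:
Function('B')(p) = Mul(Pow(2, Rational(1, 2)), Pow(p, Rational(1, 2))) (Function('B')(p) = Pow(Mul(2, p), Rational(1, 2)) = Mul(Pow(2, Rational(1, 2)), Pow(p, Rational(1, 2))))
Function('t')(K, N) = 0 (Function('t')(K, N) = Mul(Mul(K, Mul(3, 0)), K) = Mul(Mul(K, 0), K) = Mul(0, K) = 0)
Function('q')(n) = Mul(Pow(2, Rational(1, 2)), Pow(n, -1), Pow(Add(-1, n), Rational(1, 2))) (Function('q')(n) = Mul(Mul(Pow(2, Rational(1, 2)), Pow(Add(n, -1), Rational(1, 2))), Pow(n, -1)) = Mul(Mul(Pow(2, Rational(1, 2)), Pow(Add(-1, n), Rational(1, 2))), Pow(n, -1)) = Mul(Pow(2, Rational(1, 2)), Pow(n, -1), Pow(Add(-1, n), Rational(1, 2))))
Pow(Add(Function('t')(-54, 21), Function('q')(-5)), Rational(1, 2)) = Pow(Add(0, Mul(Pow(-5, -1), Pow(Add(-2, Mul(2, -5)), Rational(1, 2)))), Rational(1, 2)) = Pow(Add(0, Mul(Rational(-1, 5), Pow(Add(-2, -10), Rational(1, 2)))), Rational(1, 2)) = Pow(Add(0, Mul(Rational(-1, 5), Pow(-12, Rational(1, 2)))), Rational(1, 2)) = Pow(Add(0, Mul(Rational(-1, 5), Mul(2, I, Pow(3, Rational(1, 2))))), Rational(1, 2)) = Pow(Add(0, Mul(Rational(-2, 5), I, Pow(3, Rational(1, 2)))), Rational(1, 2)) = Pow(Mul(Rational(-2, 5), I, Pow(3, Rational(1, 2))), Rational(1, 2)) = Mul(Rational(1, 5), Pow(3, Rational(1, 4)), Pow(10, Rational(1, 2)), Pow(Mul(-1, I), Rational(1, 2)))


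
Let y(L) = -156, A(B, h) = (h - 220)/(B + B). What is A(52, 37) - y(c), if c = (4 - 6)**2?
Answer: 16041/104 ≈ 154.24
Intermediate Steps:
c = 4 (c = (-2)**2 = 4)
A(B, h) = (-220 + h)/(2*B) (A(B, h) = (-220 + h)/((2*B)) = (-220 + h)*(1/(2*B)) = (-220 + h)/(2*B))
A(52, 37) - y(c) = (1/2)*(-220 + 37)/52 - 1*(-156) = (1/2)*(1/52)*(-183) + 156 = -183/104 + 156 = 16041/104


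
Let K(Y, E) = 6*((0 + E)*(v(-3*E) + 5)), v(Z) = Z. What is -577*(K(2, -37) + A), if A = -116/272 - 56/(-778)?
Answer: 393053139137/26452 ≈ 1.4859e+7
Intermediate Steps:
K(Y, E) = 6*E*(5 - 3*E) (K(Y, E) = 6*((0 + E)*(-3*E + 5)) = 6*(E*(5 - 3*E)) = 6*E*(5 - 3*E))
A = -9377/26452 (A = -116*1/272 - 56*(-1/778) = -29/68 + 28/389 = -9377/26452 ≈ -0.35449)
-577*(K(2, -37) + A) = -577*(6*(-37)*(5 - 3*(-37)) - 9377/26452) = -577*(6*(-37)*(5 + 111) - 9377/26452) = -577*(6*(-37)*116 - 9377/26452) = -577*(-25752 - 9377/26452) = -577*(-681201281/26452) = 393053139137/26452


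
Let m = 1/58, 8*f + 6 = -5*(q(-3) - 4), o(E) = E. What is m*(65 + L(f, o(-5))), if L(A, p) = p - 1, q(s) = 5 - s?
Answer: 59/58 ≈ 1.0172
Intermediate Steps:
f = -13/4 (f = -3/4 + (-5*((5 - 1*(-3)) - 4))/8 = -3/4 + (-5*((5 + 3) - 4))/8 = -3/4 + (-5*(8 - 4))/8 = -3/4 + (-5*4)/8 = -3/4 + (1/8)*(-20) = -3/4 - 5/2 = -13/4 ≈ -3.2500)
L(A, p) = -1 + p
m = 1/58 ≈ 0.017241
m*(65 + L(f, o(-5))) = (65 + (-1 - 5))/58 = (65 - 6)/58 = (1/58)*59 = 59/58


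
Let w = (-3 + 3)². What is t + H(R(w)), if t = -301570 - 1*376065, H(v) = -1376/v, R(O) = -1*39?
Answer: -26426389/39 ≈ -6.7760e+5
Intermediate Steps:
w = 0 (w = 0² = 0)
R(O) = -39
t = -677635 (t = -301570 - 376065 = -677635)
t + H(R(w)) = -677635 - 1376/(-39) = -677635 - 1376*(-1/39) = -677635 + 1376/39 = -26426389/39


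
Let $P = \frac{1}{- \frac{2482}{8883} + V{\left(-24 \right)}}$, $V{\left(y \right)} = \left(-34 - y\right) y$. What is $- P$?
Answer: $- \frac{8883}{2129438} \approx -0.0041715$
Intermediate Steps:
$V{\left(y \right)} = y \left(-34 - y\right)$
$P = \frac{8883}{2129438}$ ($P = \frac{1}{- \frac{2482}{8883} - - 24 \left(34 - 24\right)} = \frac{1}{\left(-2482\right) \frac{1}{8883} - \left(-24\right) 10} = \frac{1}{- \frac{2482}{8883} + 240} = \frac{1}{\frac{2129438}{8883}} = \frac{8883}{2129438} \approx 0.0041715$)
$- P = \left(-1\right) \frac{8883}{2129438} = - \frac{8883}{2129438}$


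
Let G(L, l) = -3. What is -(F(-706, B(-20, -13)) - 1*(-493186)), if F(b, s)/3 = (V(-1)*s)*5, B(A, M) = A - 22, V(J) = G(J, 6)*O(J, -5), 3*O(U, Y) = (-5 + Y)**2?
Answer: -556186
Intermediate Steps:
O(U, Y) = (-5 + Y)**2/3
V(J) = -100 (V(J) = -(-5 - 5)**2 = -(-10)**2 = -100)
B(A, M) = -22 + A
F(b, s) = -1500*s (F(b, s) = 3*(-100*s*5) = 3*(-500*s) = -1500*s)
-(F(-706, B(-20, -13)) - 1*(-493186)) = -(-1500*(-22 - 20) - 1*(-493186)) = -(-1500*(-42) + 493186) = -(63000 + 493186) = -1*556186 = -556186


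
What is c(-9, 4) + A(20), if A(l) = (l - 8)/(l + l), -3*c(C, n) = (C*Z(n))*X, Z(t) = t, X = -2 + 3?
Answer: 123/10 ≈ 12.300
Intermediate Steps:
X = 1
c(C, n) = -C*n/3
A(l) = (-8 + l)/(2*l) (A(l) = (-8 + l)/((2*l)) = (-8 + l)*(1/(2*l)) = (-8 + l)/(2*l))
c(-9, 4) + A(20) = -1/3*(-9)*4 + (1/2)*(-8 + 20)/20 = 12 + (1/2)*(1/20)*12 = 12 + 3/10 = 123/10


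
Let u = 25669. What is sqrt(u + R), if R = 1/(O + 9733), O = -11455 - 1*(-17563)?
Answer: sqrt(6441309081830)/15841 ≈ 160.22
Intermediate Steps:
O = 6108 (O = -11455 + 17563 = 6108)
R = 1/15841 (R = 1/(6108 + 9733) = 1/15841 ≈ 6.3127e-5)
sqrt(u + R) = sqrt(25669 + 1/15841) = sqrt(406622630/15841) = sqrt(6441309081830)/15841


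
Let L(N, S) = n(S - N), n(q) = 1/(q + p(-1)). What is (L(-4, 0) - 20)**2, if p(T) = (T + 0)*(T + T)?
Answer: 14161/36 ≈ 393.36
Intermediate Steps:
p(T) = 2*T**2 (p(T) = T*(2*T) = 2*T**2)
n(q) = 1/(2 + q) (n(q) = 1/(q + 2*(-1)**2) = 1/(q + 2*1) = 1/(q + 2) = 1/(2 + q))
L(N, S) = 1/(2 + S - N) (L(N, S) = 1/(2 + (S - N)) = 1/(2 + S - N))
(L(-4, 0) - 20)**2 = (1/(2 + 0 - 1*(-4)) - 20)**2 = (1/(2 + 0 + 4) - 20)**2 = (1/6 - 20)**2 = (-119/6)**2 = 14161/36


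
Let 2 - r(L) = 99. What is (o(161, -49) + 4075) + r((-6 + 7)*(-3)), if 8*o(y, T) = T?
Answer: 31775/8 ≈ 3971.9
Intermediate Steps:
r(L) = -97 (r(L) = 2 - 1*99 = 2 - 99 = -97)
o(y, T) = T/8
(o(161, -49) + 4075) + r((-6 + 7)*(-3)) = ((⅛)*(-49) + 4075) - 97 = (-49/8 + 4075) - 97 = 32551/8 - 97 = 31775/8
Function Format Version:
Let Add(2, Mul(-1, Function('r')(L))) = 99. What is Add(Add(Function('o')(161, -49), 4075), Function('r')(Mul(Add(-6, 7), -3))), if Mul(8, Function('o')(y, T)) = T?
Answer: Rational(31775, 8) ≈ 3971.9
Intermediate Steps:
Function('r')(L) = -97 (Function('r')(L) = Add(2, Mul(-1, 99)) = Add(2, -99) = -97)
Function('o')(y, T) = Mul(Rational(1, 8), T)
Add(Add(Function('o')(161, -49), 4075), Function('r')(Mul(Add(-6, 7), -3))) = Add(Add(Mul(Rational(1, 8), -49), 4075), -97) = Add(Add(Rational(-49, 8), 4075), -97) = Add(Rational(32551, 8), -97) = Rational(31775, 8)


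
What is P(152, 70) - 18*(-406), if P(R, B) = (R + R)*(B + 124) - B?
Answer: 66214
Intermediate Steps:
P(R, B) = -B + 2*R*(124 + B) (P(R, B) = (2*R)*(124 + B) - B = 2*R*(124 + B) - B = -B + 2*R*(124 + B))
P(152, 70) - 18*(-406) = (-1*70 + 248*152 + 2*70*152) - 18*(-406) = (-70 + 37696 + 21280) - 1*(-7308) = 58906 + 7308 = 66214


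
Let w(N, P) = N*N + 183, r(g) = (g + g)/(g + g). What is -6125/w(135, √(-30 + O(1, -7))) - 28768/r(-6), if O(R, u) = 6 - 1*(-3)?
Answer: -529567469/18408 ≈ -28768.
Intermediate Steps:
O(R, u) = 9 (O(R, u) = 6 + 3 = 9)
r(g) = 1 (r(g) = (2*g)/((2*g)) = (2*g)*(1/(2*g)) = 1)
w(N, P) = 183 + N² (w(N, P) = N² + 183 = 183 + N²)
-6125/w(135, √(-30 + O(1, -7))) - 28768/r(-6) = -6125/(183 + 135²) - 28768/1 = -6125/(183 + 18225) - 28768*1 = -6125/18408 - 28768 = -529567469/18408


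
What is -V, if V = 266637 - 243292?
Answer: -23345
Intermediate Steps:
V = 23345
-V = -1*23345 = -23345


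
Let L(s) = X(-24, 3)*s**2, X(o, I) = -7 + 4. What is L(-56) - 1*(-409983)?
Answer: 400575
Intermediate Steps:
X(o, I) = -3
L(s) = -3*s**2
L(-56) - 1*(-409983) = -3*(-56)**2 - 1*(-409983) = -3*3136 + 409983 = -9408 + 409983 = 400575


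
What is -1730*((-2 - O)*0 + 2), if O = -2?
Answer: -3460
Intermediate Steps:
-1730*((-2 - O)*0 + 2) = -1730*((-2 - 1*(-2))*0 + 2) = -1730*((-2 + 2)*0 + 2) = -1730*(0*0 + 2) = -1730*(0 + 2) = -1730*2 = -3460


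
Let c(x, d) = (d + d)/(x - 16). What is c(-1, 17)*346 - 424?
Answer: -1116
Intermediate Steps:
c(x, d) = 2*d/(-16 + x) (c(x, d) = (2*d)/(-16 + x) = 2*d/(-16 + x))
c(-1, 17)*346 - 424 = (2*17/(-16 - 1))*346 - 424 = (2*17/(-17))*346 - 424 = (2*17*(-1/17))*346 - 424 = -2*346 - 424 = -692 - 424 = -1116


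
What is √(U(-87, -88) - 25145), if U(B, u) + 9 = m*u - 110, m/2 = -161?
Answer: 32*√3 ≈ 55.426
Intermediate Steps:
m = -322 (m = 2*(-161) = -322)
U(B, u) = -119 - 322*u (U(B, u) = -9 + (-322*u - 110) = -9 + (-110 - 322*u) = -119 - 322*u)
√(U(-87, -88) - 25145) = √((-119 - 322*(-88)) - 25145) = √((-119 + 28336) - 25145) = √(28217 - 25145) = √3072 = 32*√3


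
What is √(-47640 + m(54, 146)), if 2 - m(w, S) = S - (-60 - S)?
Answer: I*√47990 ≈ 219.07*I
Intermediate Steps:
m(w, S) = -58 - 2*S (m(w, S) = 2 - (S - (-60 - S)) = 2 - (S + (60 + S)) = 2 - (60 + 2*S) = 2 + (-60 - 2*S) = -58 - 2*S)
√(-47640 + m(54, 146)) = √(-47640 + (-58 - 2*146)) = √(-47640 + (-58 - 292)) = √(-47640 - 350) = √(-47990) = I*√47990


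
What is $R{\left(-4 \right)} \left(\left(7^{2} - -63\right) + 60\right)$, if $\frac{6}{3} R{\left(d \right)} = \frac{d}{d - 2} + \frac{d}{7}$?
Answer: $\frac{172}{21} \approx 8.1905$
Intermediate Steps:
$R{\left(d \right)} = \frac{d}{14} + \frac{d}{2 \left(-2 + d\right)}$ ($R{\left(d \right)} = \frac{\frac{d}{d - 2} + \frac{d}{7}}{2} = \frac{\frac{d}{-2 + d} + d \frac{1}{7}}{2} = \frac{\frac{d}{-2 + d} + \frac{d}{7}}{2} = \frac{\frac{d}{7} + \frac{d}{-2 + d}}{2} = \frac{d}{14} + \frac{d}{2 \left(-2 + d\right)}$)
$R{\left(-4 \right)} \left(\left(7^{2} - -63\right) + 60\right) = \frac{1}{14} \left(-4\right) \frac{1}{-2 - 4} \left(5 - 4\right) \left(\left(7^{2} - -63\right) + 60\right) = \frac{1}{14} \left(-4\right) \frac{1}{-6} \cdot 1 \left(\left(49 + 63\right) + 60\right) = \frac{1}{14} \left(-4\right) \left(- \frac{1}{6}\right) 1 \left(112 + 60\right) = \frac{1}{21} \cdot 172 = \frac{172}{21}$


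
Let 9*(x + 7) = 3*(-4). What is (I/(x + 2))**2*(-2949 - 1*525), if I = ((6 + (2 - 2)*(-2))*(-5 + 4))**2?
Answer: -40520736/361 ≈ -1.1225e+5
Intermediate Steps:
x = -25/3 (x = -7 + (3*(-4))/9 = -7 + (1/9)*(-12) = -7 - 4/3 = -25/3 ≈ -8.3333)
I = 36 (I = ((6 + 0*(-2))*(-1))**2 = ((6 + 0)*(-1))**2 = (6*(-1))**2 = (-6)**2 = 36)
(I/(x + 2))**2*(-2949 - 1*525) = (36/(-25/3 + 2))**2*(-2949 - 1*525) = (36/(-19/3))**2*(-2949 - 525) = (36*(-3/19))**2*(-3474) = (-108/19)**2*(-3474) = (11664/361)*(-3474) = -40520736/361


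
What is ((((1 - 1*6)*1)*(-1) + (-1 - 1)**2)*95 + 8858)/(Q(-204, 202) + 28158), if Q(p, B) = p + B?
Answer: 9713/28156 ≈ 0.34497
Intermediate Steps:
Q(p, B) = B + p
((((1 - 1*6)*1)*(-1) + (-1 - 1)**2)*95 + 8858)/(Q(-204, 202) + 28158) = ((((1 - 1*6)*1)*(-1) + (-1 - 1)**2)*95 + 8858)/((202 - 204) + 28158) = ((((1 - 6)*1)*(-1) + (-2)**2)*95 + 8858)/(-2 + 28158) = ((-5*1*(-1) + 4)*95 + 8858)/28156 = ((-5*(-1) + 4)*95 + 8858)*(1/28156) = ((5 + 4)*95 + 8858)*(1/28156) = (9*95 + 8858)*(1/28156) = (855 + 8858)*(1/28156) = 9713*(1/28156) = 9713/28156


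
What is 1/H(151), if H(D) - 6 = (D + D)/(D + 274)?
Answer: 425/2852 ≈ 0.14902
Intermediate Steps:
H(D) = 6 + 2*D/(274 + D) (H(D) = 6 + (D + D)/(D + 274) = 6 + (2*D)/(274 + D) = 6 + 2*D/(274 + D))
1/H(151) = 1/(4*(411 + 2*151)/(274 + 151)) = 1/(4*(411 + 302)/425) = 1/(4*(1/425)*713) = 1/(2852/425) = 425/2852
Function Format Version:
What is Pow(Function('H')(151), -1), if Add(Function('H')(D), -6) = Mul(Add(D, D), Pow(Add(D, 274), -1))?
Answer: Rational(425, 2852) ≈ 0.14902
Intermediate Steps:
Function('H')(D) = Add(6, Mul(2, D, Pow(Add(274, D), -1))) (Function('H')(D) = Add(6, Mul(Add(D, D), Pow(Add(D, 274), -1))) = Add(6, Mul(Mul(2, D), Pow(Add(274, D), -1))) = Add(6, Mul(2, D, Pow(Add(274, D), -1))))
Pow(Function('H')(151), -1) = Pow(Mul(4, Pow(Add(274, 151), -1), Add(411, Mul(2, 151))), -1) = Pow(Mul(4, Pow(425, -1), Add(411, 302)), -1) = Pow(Mul(4, Rational(1, 425), 713), -1) = Pow(Rational(2852, 425), -1) = Rational(425, 2852)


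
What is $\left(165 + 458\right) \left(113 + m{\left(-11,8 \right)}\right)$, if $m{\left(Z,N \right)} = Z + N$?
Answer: $68530$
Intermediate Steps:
$m{\left(Z,N \right)} = N + Z$
$\left(165 + 458\right) \left(113 + m{\left(-11,8 \right)}\right) = \left(165 + 458\right) \left(113 + \left(8 - 11\right)\right) = 623 \left(113 - 3\right) = 623 \cdot 110 = 68530$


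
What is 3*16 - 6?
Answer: 42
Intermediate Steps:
3*16 - 6 = 48 - 6 = 42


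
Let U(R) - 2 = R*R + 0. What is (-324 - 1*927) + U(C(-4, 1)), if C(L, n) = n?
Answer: -1248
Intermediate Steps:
U(R) = 2 + R² (U(R) = 2 + (R*R + 0) = 2 + (R² + 0) = 2 + R²)
(-324 - 1*927) + U(C(-4, 1)) = (-324 - 1*927) + (2 + 1²) = (-324 - 927) + (2 + 1) = -1251 + 3 = -1248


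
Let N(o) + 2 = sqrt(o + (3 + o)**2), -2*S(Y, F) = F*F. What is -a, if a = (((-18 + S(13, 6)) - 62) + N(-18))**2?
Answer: -10207 + 600*sqrt(23) ≈ -7329.5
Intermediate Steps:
S(Y, F) = -F**2/2 (S(Y, F) = -F*F/2 = -F**2/2)
N(o) = -2 + sqrt(o + (3 + o)**2)
a = (-100 + 3*sqrt(23))**2 (a = (((-18 - 1/2*6**2) - 62) + (-2 + sqrt(-18 + (3 - 18)**2)))**2 = (((-18 - 1/2*36) - 62) + (-2 + sqrt(-18 + (-15)**2)))**2 = (((-18 - 18) - 62) + (-2 + sqrt(-18 + 225)))**2 = ((-36 - 62) + (-2 + sqrt(207)))**2 = (-98 + (-2 + 3*sqrt(23)))**2 = (-100 + 3*sqrt(23))**2 ≈ 7329.5)
-a = -(10207 - 600*sqrt(23)) = -10207 + 600*sqrt(23)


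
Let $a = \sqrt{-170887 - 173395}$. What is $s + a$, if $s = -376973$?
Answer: $-376973 + i \sqrt{344282} \approx -3.7697 \cdot 10^{5} + 586.76 i$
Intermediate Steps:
$a = i \sqrt{344282}$ ($a = \sqrt{-344282} = i \sqrt{344282} \approx 586.76 i$)
$s + a = -376973 + i \sqrt{344282}$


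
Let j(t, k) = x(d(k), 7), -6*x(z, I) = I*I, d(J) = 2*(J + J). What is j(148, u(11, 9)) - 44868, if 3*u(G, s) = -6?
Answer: -269257/6 ≈ -44876.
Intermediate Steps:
u(G, s) = -2 (u(G, s) = (⅓)*(-6) = -2)
d(J) = 4*J (d(J) = 2*(2*J) = 4*J)
x(z, I) = -I²/6 (x(z, I) = -I*I/6 = -I²/6)
j(t, k) = -49/6 (j(t, k) = -⅙*7² = -⅙*49 = -49/6)
j(148, u(11, 9)) - 44868 = -49/6 - 44868 = -269257/6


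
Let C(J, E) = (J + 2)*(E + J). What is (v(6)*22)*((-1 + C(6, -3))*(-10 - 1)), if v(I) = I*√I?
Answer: -33396*√6 ≈ -81803.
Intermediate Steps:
v(I) = I^(3/2)
C(J, E) = (2 + J)*(E + J)
(v(6)*22)*((-1 + C(6, -3))*(-10 - 1)) = (6^(3/2)*22)*((-1 + (6² + 2*(-3) + 2*6 - 3*6))*(-10 - 1)) = ((6*√6)*22)*((-1 + (36 - 6 + 12 - 18))*(-11)) = (132*√6)*((-1 + 24)*(-11)) = (132*√6)*(23*(-11)) = (132*√6)*(-253) = -33396*√6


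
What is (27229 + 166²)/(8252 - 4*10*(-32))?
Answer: 54785/9532 ≈ 5.7475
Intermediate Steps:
(27229 + 166²)/(8252 - 4*10*(-32)) = (27229 + 27556)/(8252 - 40*(-32)) = 54785/(8252 + 1280) = 54785/9532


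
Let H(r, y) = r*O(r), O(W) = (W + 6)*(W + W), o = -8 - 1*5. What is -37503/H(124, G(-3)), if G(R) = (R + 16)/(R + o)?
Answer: -37503/3997760 ≈ -0.0093810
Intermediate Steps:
o = -13 (o = -8 - 5 = -13)
O(W) = 2*W*(6 + W) (O(W) = (6 + W)*(2*W) = 2*W*(6 + W))
G(R) = (16 + R)/(-13 + R) (G(R) = (R + 16)/(R - 13) = (16 + R)/(-13 + R))
H(r, y) = 2*r²*(6 + r) (H(r, y) = r*(2*r*(6 + r)) = 2*r²*(6 + r))
-37503/H(124, G(-3)) = -37503*1/(30752*(6 + 124)) = -37503/(2*15376*130) = -37503/3997760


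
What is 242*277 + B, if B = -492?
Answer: 66542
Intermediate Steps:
242*277 + B = 242*277 - 492 = 67034 - 492 = 66542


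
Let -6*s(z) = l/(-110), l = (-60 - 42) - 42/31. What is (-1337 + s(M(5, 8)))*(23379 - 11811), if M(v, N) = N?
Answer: -26373327936/1705 ≈ -1.5468e+7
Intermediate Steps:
l = -3204/31 (l = -102 - 42*1/31 = -102 - 42/31 = -3204/31 ≈ -103.35)
s(z) = -267/1705 (s(z) = -(-534)/(31*(-110)) = -(-534)*(-1)/(31*110) = -1/6*1602/1705 = -267/1705)
(-1337 + s(M(5, 8)))*(23379 - 11811) = (-1337 - 267/1705)*(23379 - 11811) = -2279852/1705*11568 = -26373327936/1705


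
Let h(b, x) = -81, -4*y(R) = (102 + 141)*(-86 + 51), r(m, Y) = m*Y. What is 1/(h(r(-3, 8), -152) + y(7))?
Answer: 4/8181 ≈ 0.00048894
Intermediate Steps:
r(m, Y) = Y*m
y(R) = 8505/4 (y(R) = -(102 + 141)*(-86 + 51)/4 = -243*(-35)/4 = -1/4*(-8505) = 8505/4)
1/(h(r(-3, 8), -152) + y(7)) = 1/(-81 + 8505/4) = 1/(8181/4) = 4/8181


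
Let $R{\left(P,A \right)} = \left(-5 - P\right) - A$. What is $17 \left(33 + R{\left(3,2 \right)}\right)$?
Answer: $391$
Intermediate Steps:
$R{\left(P,A \right)} = -5 - A - P$
$17 \left(33 + R{\left(3,2 \right)}\right) = 17 \left(33 - 10\right) = 17 \cdot 23 = 391$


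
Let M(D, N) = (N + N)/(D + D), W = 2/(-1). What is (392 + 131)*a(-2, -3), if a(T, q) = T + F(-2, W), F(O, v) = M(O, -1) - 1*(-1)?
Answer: -523/2 ≈ -261.50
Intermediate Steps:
W = -2 (W = 2*(-1) = -2)
M(D, N) = N/D (M(D, N) = (2*N)/((2*D)) = (2*N)*(1/(2*D)) = N/D)
F(O, v) = 1 - 1/O (F(O, v) = -1/O - 1*(-1) = -1/O + 1 = 1 - 1/O)
a(T, q) = 3/2 + T (a(T, q) = T + (-1 - 2)/(-2) = T - ½*(-3) = T + 3/2 = 3/2 + T)
(392 + 131)*a(-2, -3) = (392 + 131)*(3/2 - 2) = 523*(-½) = -523/2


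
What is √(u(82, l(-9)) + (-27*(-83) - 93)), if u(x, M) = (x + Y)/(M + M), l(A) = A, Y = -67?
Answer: √77298/6 ≈ 46.338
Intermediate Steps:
u(x, M) = (-67 + x)/(2*M) (u(x, M) = (x - 67)/(M + M) = (-67 + x)/((2*M)) = (-67 + x)*(1/(2*M)) = (-67 + x)/(2*M))
√(u(82, l(-9)) + (-27*(-83) - 93)) = √((½)*(-67 + 82)/(-9) + (-27*(-83) - 93)) = √((½)*(-⅑)*15 + (2241 - 93)) = √(-⅚ + 2148) = √(12883/6) = √77298/6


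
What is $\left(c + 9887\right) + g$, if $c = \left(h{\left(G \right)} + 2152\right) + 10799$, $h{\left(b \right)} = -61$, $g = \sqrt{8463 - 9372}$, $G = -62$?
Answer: $22777 + 3 i \sqrt{101} \approx 22777.0 + 30.15 i$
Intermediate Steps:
$g = 3 i \sqrt{101}$ ($g = \sqrt{8463 - 9372} = \sqrt{-909} = 3 i \sqrt{101} \approx 30.15 i$)
$c = 12890$ ($c = \left(-61 + 2152\right) + 10799 = 2091 + 10799 = 12890$)
$\left(c + 9887\right) + g = \left(12890 + 9887\right) + 3 i \sqrt{101} = 22777 + 3 i \sqrt{101}$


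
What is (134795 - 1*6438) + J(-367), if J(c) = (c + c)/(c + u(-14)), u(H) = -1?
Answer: 23618055/184 ≈ 1.2836e+5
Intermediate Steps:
J(c) = 2*c/(-1 + c) (J(c) = (c + c)/(c - 1) = (2*c)/(-1 + c) = 2*c/(-1 + c))
(134795 - 1*6438) + J(-367) = (134795 - 1*6438) + 2*(-367)/(-1 - 367) = (134795 - 6438) + 2*(-367)/(-368) = 128357 + 2*(-367)*(-1/368) = 128357 + 367/184 = 23618055/184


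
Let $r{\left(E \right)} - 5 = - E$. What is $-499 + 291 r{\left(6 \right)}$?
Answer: $-790$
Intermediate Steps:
$r{\left(E \right)} = 5 - E$
$-499 + 291 r{\left(6 \right)} = -499 + 291 \left(5 - 6\right) = -499 + 291 \left(-1\right) = -499 - 291 = -790$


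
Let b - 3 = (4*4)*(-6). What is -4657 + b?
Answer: -4750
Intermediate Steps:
b = -93 (b = 3 + (4*4)*(-6) = 3 + 16*(-6) = 3 - 96 = -93)
-4657 + b = -4657 - 93 = -4750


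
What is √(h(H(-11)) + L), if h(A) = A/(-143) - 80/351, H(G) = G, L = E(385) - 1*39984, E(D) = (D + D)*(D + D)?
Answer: √7568865057/117 ≈ 743.58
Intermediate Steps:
E(D) = 4*D² (E(D) = (2*D)*(2*D) = 4*D²)
L = 552916 (L = 4*385² - 1*39984 = 4*148225 - 39984 = 592900 - 39984 = 552916)
h(A) = -80/351 - A/143 (h(A) = A*(-1/143) - 80*1/351 = -A/143 - 80/351 = -80/351 - A/143)
√(h(H(-11)) + L) = √((-80/351 - 1/143*(-11)) + 552916) = √((-80/351 + 1/13) + 552916) = √(-53/351 + 552916) = √(194073463/351) = √7568865057/117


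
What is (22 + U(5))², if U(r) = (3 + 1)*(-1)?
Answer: 324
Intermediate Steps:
U(r) = -4 (U(r) = 4*(-1) = -4)
(22 + U(5))² = (22 - 4)² = 18² = 324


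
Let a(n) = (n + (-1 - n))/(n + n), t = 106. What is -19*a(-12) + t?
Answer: 2525/24 ≈ 105.21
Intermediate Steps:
a(n) = -1/(2*n)
-19*a(-12) + t = -(-19)/(2*(-12)) + 106 = -(-19)*(-1)/(2*12) + 106 = -19*1/24 + 106 = -19/24 + 106 = 2525/24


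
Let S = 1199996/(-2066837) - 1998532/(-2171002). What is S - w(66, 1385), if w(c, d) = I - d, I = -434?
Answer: 4081786776666649/2243553630337 ≈ 1819.3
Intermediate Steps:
w(c, d) = -434 - d
S = 762723083646/2243553630337 (S = 1199996*(-1/2066837) - 1998532*(-1/2171002) = -1199996/2066837 + 999266/1085501 = 762723083646/2243553630337 ≈ 0.33996)
S - w(66, 1385) = 762723083646/2243553630337 - (-434 - 1*1385) = 762723083646/2243553630337 - (-434 - 1385) = 762723083646/2243553630337 - 1*(-1819) = 762723083646/2243553630337 + 1819 = 4081786776666649/2243553630337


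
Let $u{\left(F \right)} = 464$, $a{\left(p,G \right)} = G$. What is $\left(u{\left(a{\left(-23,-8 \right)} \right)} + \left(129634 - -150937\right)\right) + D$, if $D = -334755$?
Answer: $-53720$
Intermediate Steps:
$\left(u{\left(a{\left(-23,-8 \right)} \right)} + \left(129634 - -150937\right)\right) + D = \left(464 + \left(129634 - -150937\right)\right) - 334755 = \left(464 + \left(129634 + 150937\right)\right) - 334755 = \left(464 + 280571\right) - 334755 = 281035 - 334755 = -53720$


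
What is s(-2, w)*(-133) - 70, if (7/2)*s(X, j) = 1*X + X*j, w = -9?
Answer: -678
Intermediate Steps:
s(X, j) = 2*X/7 + 2*X*j/7 (s(X, j) = 2*(1*X + X*j)/7 = 2*(X + X*j)/7 = 2*X/7 + 2*X*j/7)
s(-2, w)*(-133) - 70 = ((2/7)*(-2)*(1 - 9))*(-133) - 70 = ((2/7)*(-2)*(-8))*(-133) - 70 = (32/7)*(-133) - 70 = -608 - 70 = -678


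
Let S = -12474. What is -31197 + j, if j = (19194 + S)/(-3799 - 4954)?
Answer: -273074061/8753 ≈ -31198.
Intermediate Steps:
j = -6720/8753 (j = (19194 - 12474)/(-3799 - 4954) = 6720/(-8753) = 6720*(-1/8753) = -6720/8753 ≈ -0.76774)
-31197 + j = -31197 - 6720/8753 = -273074061/8753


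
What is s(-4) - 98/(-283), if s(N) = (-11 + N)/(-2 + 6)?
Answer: -3853/1132 ≈ -3.4037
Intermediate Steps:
s(N) = -11/4 + N/4 (s(N) = (-11 + N)/4 = (-11 + N)*(¼) = -11/4 + N/4)
s(-4) - 98/(-283) = (-11/4 + (¼)*(-4)) - 98/(-283) = (-11/4 - 1) - 98*(-1)/283 = -15/4 - 49*(-2/283) = -15/4 + 98/283 = -3853/1132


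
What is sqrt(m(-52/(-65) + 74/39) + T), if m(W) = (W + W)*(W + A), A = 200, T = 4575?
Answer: sqrt(215545727)/195 ≈ 75.290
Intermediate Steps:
m(W) = 2*W*(200 + W) (m(W) = (W + W)*(W + 200) = (2*W)*(200 + W) = 2*W*(200 + W))
sqrt(m(-52/(-65) + 74/39) + T) = sqrt(2*(-52/(-65) + 74/39)*(200 + (-52/(-65) + 74/39)) + 4575) = sqrt(2*(-52*(-1/65) + 74*(1/39))*(200 + (-52*(-1/65) + 74*(1/39))) + 4575) = sqrt(2*(4/5 + 74/39)*(200 + (4/5 + 74/39)) + 4575) = sqrt(2*(526/195)*(200 + 526/195) + 4575) = sqrt(2*(526/195)*(39526/195) + 4575) = sqrt(41581352/38025 + 4575) = sqrt(215545727/38025) = sqrt(215545727)/195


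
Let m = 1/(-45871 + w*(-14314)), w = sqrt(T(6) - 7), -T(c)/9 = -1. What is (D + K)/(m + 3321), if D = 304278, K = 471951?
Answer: 2183918060717987541/9343623879705614 - 5555470953*sqrt(2)/9343623879705614 ≈ 233.73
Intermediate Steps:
T(c) = 9 (T(c) = -9*(-1) = 9)
w = sqrt(2) (w = sqrt(9 - 7) = sqrt(2) ≈ 1.4142)
m = 1/(-45871 - 14314*sqrt(2)) (m = 1/(-45871 + sqrt(2)*(-14314)) = 1/(-45871 - 14314*sqrt(2)) ≈ -1.5125e-5)
(D + K)/(m + 3321) = (304278 + 471951)/((-45871/1694367449 + 14314*sqrt(2)/1694367449) + 3321) = 776229/(5626994252258/1694367449 + 14314*sqrt(2)/1694367449)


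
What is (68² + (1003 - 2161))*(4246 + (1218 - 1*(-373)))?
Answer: 20231042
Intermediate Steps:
(68² + (1003 - 2161))*(4246 + (1218 - 1*(-373))) = (4624 - 1158)*(4246 + (1218 + 373)) = 3466*(4246 + 1591) = 3466*5837 = 20231042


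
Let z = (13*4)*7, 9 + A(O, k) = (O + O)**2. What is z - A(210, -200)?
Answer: -176027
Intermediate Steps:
A(O, k) = -9 + 4*O**2 (A(O, k) = -9 + (O + O)**2 = -9 + (2*O)**2 = -9 + 4*O**2)
z = 364 (z = 52*7 = 364)
z - A(210, -200) = 364 - (-9 + 4*210**2) = 364 - (-9 + 4*44100) = 364 - (-9 + 176400) = 364 - 1*176391 = 364 - 176391 = -176027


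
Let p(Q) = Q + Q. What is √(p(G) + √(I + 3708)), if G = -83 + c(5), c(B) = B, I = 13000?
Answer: √(-156 + 2*√4177) ≈ 5.1711*I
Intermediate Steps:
G = -78 (G = -83 + 5 = -78)
p(Q) = 2*Q
√(p(G) + √(I + 3708)) = √(2*(-78) + √(13000 + 3708)) = √(-156 + √16708) = √(-156 + 2*√4177)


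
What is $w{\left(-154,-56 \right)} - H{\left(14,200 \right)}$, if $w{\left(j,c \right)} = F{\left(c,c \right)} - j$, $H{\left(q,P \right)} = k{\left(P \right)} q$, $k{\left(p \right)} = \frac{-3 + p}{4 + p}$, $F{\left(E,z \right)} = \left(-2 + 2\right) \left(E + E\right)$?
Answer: $\frac{14329}{102} \approx 140.48$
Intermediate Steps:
$F{\left(E,z \right)} = 0$ ($F{\left(E,z \right)} = 0 \cdot 2 E = 0$)
$k{\left(p \right)} = \frac{-3 + p}{4 + p}$
$H{\left(q,P \right)} = \frac{q \left(-3 + P\right)}{4 + P}$ ($H{\left(q,P \right)} = \frac{-3 + P}{4 + P} q = \frac{q \left(-3 + P\right)}{4 + P}$)
$w{\left(j,c \right)} = - j$ ($w{\left(j,c \right)} = 0 - j = - j$)
$w{\left(-154,-56 \right)} - H{\left(14,200 \right)} = \left(-1\right) \left(-154\right) - \frac{14 \left(-3 + 200\right)}{4 + 200} = 154 - 14 \cdot \frac{1}{204} \cdot 197 = 154 - \frac{1379}{102} = \frac{14329}{102}$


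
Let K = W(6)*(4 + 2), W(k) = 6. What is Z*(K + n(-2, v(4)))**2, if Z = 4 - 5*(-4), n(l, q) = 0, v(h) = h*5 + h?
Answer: 31104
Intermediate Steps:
v(h) = 6*h (v(h) = 5*h + h = 6*h)
Z = 24 (Z = 4 + 20 = 24)
K = 36 (K = 6*(4 + 2) = 6*6 = 36)
Z*(K + n(-2, v(4)))**2 = 24*(36 + 0)**2 = 24*36**2 = 24*1296 = 31104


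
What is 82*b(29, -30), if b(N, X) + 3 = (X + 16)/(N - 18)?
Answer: -3854/11 ≈ -350.36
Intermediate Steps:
b(N, X) = -3 + (16 + X)/(-18 + N) (b(N, X) = -3 + (X + 16)/(N - 18) = -3 + (16 + X)/(-18 + N))
82*b(29, -30) = 82*((70 - 30 - 3*29)/(-18 + 29)) = 82*((70 - 30 - 87)/11) = 82*((1/11)*(-47)) = 82*(-47/11) = -3854/11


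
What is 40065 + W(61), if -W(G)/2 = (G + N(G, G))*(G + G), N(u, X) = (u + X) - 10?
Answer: -2147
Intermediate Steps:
N(u, X) = -10 + X + u (N(u, X) = (X + u) - 10 = -10 + X + u)
W(G) = -4*G*(-10 + 3*G) (W(G) = -2*(G + (-10 + G + G))*(G + G) = -2*(G + (-10 + 2*G))*2*G = -2*(-10 + 3*G)*2*G = -4*G*(-10 + 3*G))
40065 + W(61) = 40065 + 4*61*(10 - 3*61) = 40065 + 4*61*(10 - 183) = 40065 + 4*61*(-173) = 40065 - 42212 = -2147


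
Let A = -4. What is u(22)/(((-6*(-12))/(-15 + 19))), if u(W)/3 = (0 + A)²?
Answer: 8/3 ≈ 2.6667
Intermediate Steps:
u(W) = 48 (u(W) = 3*(0 - 4)² = 3*(-4)² = 3*16 = 48)
u(22)/(((-6*(-12))/(-15 + 19))) = 48/(((-6*(-12))/(-15 + 19))) = 48/((72/4)) = 48/((72*(¼))) = 48/18 = 48*(1/18) = 8/3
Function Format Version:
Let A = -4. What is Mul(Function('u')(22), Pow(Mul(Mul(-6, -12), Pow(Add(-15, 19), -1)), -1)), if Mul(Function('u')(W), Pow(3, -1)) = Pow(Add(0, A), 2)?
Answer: Rational(8, 3) ≈ 2.6667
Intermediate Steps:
Function('u')(W) = 48 (Function('u')(W) = Mul(3, Pow(Add(0, -4), 2)) = Mul(3, Pow(-4, 2)) = Mul(3, 16) = 48)
Mul(Function('u')(22), Pow(Mul(Mul(-6, -12), Pow(Add(-15, 19), -1)), -1)) = Mul(48, Pow(Mul(Mul(-6, -12), Pow(Add(-15, 19), -1)), -1)) = Mul(48, Pow(Mul(72, Pow(4, -1)), -1)) = Mul(48, Pow(Mul(72, Rational(1, 4)), -1)) = Mul(48, Pow(18, -1)) = Mul(48, Rational(1, 18)) = Rational(8, 3)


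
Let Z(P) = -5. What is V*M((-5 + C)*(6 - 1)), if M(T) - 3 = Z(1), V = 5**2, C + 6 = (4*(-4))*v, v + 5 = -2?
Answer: -50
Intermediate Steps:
v = -7 (v = -5 - 2 = -7)
C = 106 (C = -6 + (4*(-4))*(-7) = -6 - 16*(-7) = -6 + 112 = 106)
V = 25
M(T) = -2 (M(T) = 3 - 5 = -2)
V*M((-5 + C)*(6 - 1)) = 25*(-2) = -50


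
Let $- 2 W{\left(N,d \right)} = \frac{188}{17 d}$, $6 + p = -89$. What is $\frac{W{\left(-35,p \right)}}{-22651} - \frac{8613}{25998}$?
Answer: $- \frac{105025913519}{317014109090} \approx -0.3313$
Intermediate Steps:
$p = -95$ ($p = -6 - 89 = -95$)
$W{\left(N,d \right)} = - \frac{94}{17 d}$ ($W{\left(N,d \right)} = - \frac{188 \frac{1}{17 d}}{2} = - \frac{\frac{188}{17} \frac{1}{d}}{2} = - \frac{94}{17 d}$)
$\frac{W{\left(-35,p \right)}}{-22651} - \frac{8613}{25998} = \frac{\left(- \frac{94}{17}\right) \frac{1}{-95}}{-22651} - \frac{8613}{25998} = \left(- \frac{94}{17}\right) \left(- \frac{1}{95}\right) \left(- \frac{1}{22651}\right) - \frac{2871}{8666} = \frac{94}{1615} \left(- \frac{1}{22651}\right) - \frac{2871}{8666} = - \frac{94}{36581365} - \frac{2871}{8666} = - \frac{105025913519}{317014109090}$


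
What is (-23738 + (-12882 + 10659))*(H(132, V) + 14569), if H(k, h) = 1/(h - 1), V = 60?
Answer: -22315348692/59 ≈ -3.7823e+8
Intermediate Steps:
H(k, h) = 1/(-1 + h)
(-23738 + (-12882 + 10659))*(H(132, V) + 14569) = (-23738 + (-12882 + 10659))*(1/(-1 + 60) + 14569) = (-23738 - 2223)*(1/59 + 14569) = -25961*(1/59 + 14569) = -25961*859572/59 = -22315348692/59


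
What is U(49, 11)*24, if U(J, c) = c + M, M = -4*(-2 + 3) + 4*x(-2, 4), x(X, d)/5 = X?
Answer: -792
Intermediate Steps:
x(X, d) = 5*X
M = -44 (M = -4*(-2 + 3) + 4*(5*(-2)) = -4*1 + 4*(-10) = -4 - 40 = -44)
U(J, c) = -44 + c (U(J, c) = c - 44 = -44 + c)
U(49, 11)*24 = (-44 + 11)*24 = -33*24 = -792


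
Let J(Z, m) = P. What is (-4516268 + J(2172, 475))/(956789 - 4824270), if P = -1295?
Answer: 4517563/3867481 ≈ 1.1681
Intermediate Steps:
J(Z, m) = -1295
(-4516268 + J(2172, 475))/(956789 - 4824270) = (-4516268 - 1295)/(956789 - 4824270) = -4517563/(-3867481) = -4517563*(-1/3867481) = 4517563/3867481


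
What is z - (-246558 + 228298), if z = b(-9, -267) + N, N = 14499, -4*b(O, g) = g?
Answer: 131303/4 ≈ 32826.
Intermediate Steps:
b(O, g) = -g/4
z = 58263/4 (z = -1/4*(-267) + 14499 = 267/4 + 14499 = 58263/4 ≈ 14566.)
z - (-246558 + 228298) = 58263/4 - (-246558 + 228298) = 58263/4 - 1*(-18260) = 58263/4 + 18260 = 131303/4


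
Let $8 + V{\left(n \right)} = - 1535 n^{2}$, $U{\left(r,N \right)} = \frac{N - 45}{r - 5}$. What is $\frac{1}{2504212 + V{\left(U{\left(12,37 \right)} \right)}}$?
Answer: $\frac{49}{122607756} \approx 3.9965 \cdot 10^{-7}$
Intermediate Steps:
$U{\left(r,N \right)} = \frac{-45 + N}{-5 + r}$
$V{\left(n \right)} = -8 - 1535 n^{2}$
$\frac{1}{2504212 + V{\left(U{\left(12,37 \right)} \right)}} = \frac{1}{2504212 - \left(8 + 1535 \left(\frac{-45 + 37}{-5 + 12}\right)^{2}\right)} = \frac{1}{2504212 - \left(8 + 1535 \left(\frac{1}{7} \left(-8\right)\right)^{2}\right)} = \frac{1}{2504212 - \left(8 + 1535 \left(- \frac{8}{7}\right)^{2}\right)} = \frac{1}{2504212 - \frac{98632}{49}} = \frac{1}{\frac{122607756}{49}} = \frac{49}{122607756}$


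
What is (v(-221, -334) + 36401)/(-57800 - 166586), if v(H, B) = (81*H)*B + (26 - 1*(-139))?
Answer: -3007750/112193 ≈ -26.809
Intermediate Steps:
v(H, B) = 165 + 81*B*H (v(H, B) = 81*B*H + (26 + 139) = 81*B*H + 165 = 165 + 81*B*H)
(v(-221, -334) + 36401)/(-57800 - 166586) = ((165 + 81*(-334)*(-221)) + 36401)/(-57800 - 166586) = ((165 + 5978934) + 36401)/(-224386) = (5979099 + 36401)*(-1/224386) = 6015500*(-1/224386) = -3007750/112193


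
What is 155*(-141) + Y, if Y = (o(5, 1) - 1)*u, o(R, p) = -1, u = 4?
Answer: -21863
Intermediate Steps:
Y = -8 (Y = (-1 - 1)*4 = -2*4 = -8)
155*(-141) + Y = 155*(-141) - 8 = -21855 - 8 = -21863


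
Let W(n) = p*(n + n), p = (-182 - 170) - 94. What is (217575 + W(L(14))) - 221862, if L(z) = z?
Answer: -16775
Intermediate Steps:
p = -446 (p = -352 - 94 = -446)
W(n) = -892*n (W(n) = -446*(n + n) = -892*n)
(217575 + W(L(14))) - 221862 = (217575 - 892*14) - 221862 = (217575 - 12488) - 221862 = 205087 - 221862 = -16775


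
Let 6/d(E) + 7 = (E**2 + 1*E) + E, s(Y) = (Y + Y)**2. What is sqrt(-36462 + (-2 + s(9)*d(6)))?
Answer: 2*I*sqrt(15304070)/41 ≈ 190.83*I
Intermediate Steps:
s(Y) = 4*Y**2 (s(Y) = (2*Y)**2 = 4*Y**2)
d(E) = 6/(-7 + E**2 + 2*E) (d(E) = 6/(-7 + ((E**2 + 1*E) + E)) = 6/(-7 + ((E**2 + E) + E)) = 6/(-7 + ((E + E**2) + E)) = 6/(-7 + (E**2 + 2*E)) = 6/(-7 + E**2 + 2*E))
sqrt(-36462 + (-2 + s(9)*d(6))) = sqrt(-36462 + (-2 + (4*9**2)*(6/(-7 + 6**2 + 2*6)))) = sqrt(-36462 + (-2 + (4*81)*(6/(-7 + 36 + 12)))) = sqrt(-36462 + (-2 + 324*(6/41))) = sqrt(-36462 + (-2 + 1944/41)) = sqrt(-36462 + 1862/41) = sqrt(-1493080/41) = 2*I*sqrt(15304070)/41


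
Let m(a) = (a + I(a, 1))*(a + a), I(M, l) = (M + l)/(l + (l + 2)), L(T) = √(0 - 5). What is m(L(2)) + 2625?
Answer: 5225/2 + I*√5/2 ≈ 2612.5 + 1.118*I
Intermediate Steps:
L(T) = I*√5 (L(T) = √(-5) = I*√5)
I(M, l) = (M + l)/(2 + 2*l) (I(M, l) = (M + l)/(l + (2 + l)) = (M + l)/(2 + 2*l))
m(a) = 2*a*(¼ + 5*a/4) (m(a) = (a + (a + 1)/(2*(1 + 1)))*(a + a) = (a + (½)*(1 + a)/2)*(2*a) = (a + (½)*(½)*(1 + a))*(2*a) = (a + (¼ + a/4))*(2*a) = (¼ + 5*a/4)*(2*a) = 2*a*(¼ + 5*a/4))
m(L(2)) + 2625 = (I*√5)*(1 + 5*(I*√5))/2 + 2625 = (I*√5)*(1 + 5*I*√5)/2 + 2625 = I*√5*(1 + 5*I*√5)/2 + 2625 = 2625 + I*√5*(1 + 5*I*√5)/2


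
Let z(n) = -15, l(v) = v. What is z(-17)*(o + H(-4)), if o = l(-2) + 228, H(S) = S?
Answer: -3330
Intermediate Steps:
o = 226 (o = -2 + 228 = 226)
z(-17)*(o + H(-4)) = -15*(226 - 4) = -15*222 = -3330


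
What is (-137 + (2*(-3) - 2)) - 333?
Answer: -478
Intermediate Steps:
(-137 + (2*(-3) - 2)) - 333 = (-137 + (-6 - 2)) - 333 = (-137 - 8) - 333 = -145 - 333 = -478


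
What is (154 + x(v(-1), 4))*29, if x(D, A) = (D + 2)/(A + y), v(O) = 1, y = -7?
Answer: 4437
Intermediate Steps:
x(D, A) = (2 + D)/(-7 + A) (x(D, A) = (D + 2)/(A - 7) = (2 + D)/(-7 + A))
(154 + x(v(-1), 4))*29 = (154 + (2 + 1)/(-7 + 4))*29 = (154 + 3/(-3))*29 = (154 - ⅓*3)*29 = (154 - 1)*29 = 153*29 = 4437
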